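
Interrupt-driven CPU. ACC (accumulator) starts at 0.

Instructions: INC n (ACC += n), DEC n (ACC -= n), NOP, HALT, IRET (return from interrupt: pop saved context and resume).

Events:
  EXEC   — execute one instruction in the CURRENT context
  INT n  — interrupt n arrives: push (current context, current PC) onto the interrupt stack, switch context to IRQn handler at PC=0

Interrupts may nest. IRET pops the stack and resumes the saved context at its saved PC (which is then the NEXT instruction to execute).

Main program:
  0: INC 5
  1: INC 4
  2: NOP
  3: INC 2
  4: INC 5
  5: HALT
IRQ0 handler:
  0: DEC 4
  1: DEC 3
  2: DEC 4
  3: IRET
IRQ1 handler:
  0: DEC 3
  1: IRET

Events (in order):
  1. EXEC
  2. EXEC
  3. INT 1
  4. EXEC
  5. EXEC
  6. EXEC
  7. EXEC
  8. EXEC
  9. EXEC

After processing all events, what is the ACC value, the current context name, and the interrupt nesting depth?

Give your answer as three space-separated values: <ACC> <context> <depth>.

Event 1 (EXEC): [MAIN] PC=0: INC 5 -> ACC=5
Event 2 (EXEC): [MAIN] PC=1: INC 4 -> ACC=9
Event 3 (INT 1): INT 1 arrives: push (MAIN, PC=2), enter IRQ1 at PC=0 (depth now 1)
Event 4 (EXEC): [IRQ1] PC=0: DEC 3 -> ACC=6
Event 5 (EXEC): [IRQ1] PC=1: IRET -> resume MAIN at PC=2 (depth now 0)
Event 6 (EXEC): [MAIN] PC=2: NOP
Event 7 (EXEC): [MAIN] PC=3: INC 2 -> ACC=8
Event 8 (EXEC): [MAIN] PC=4: INC 5 -> ACC=13
Event 9 (EXEC): [MAIN] PC=5: HALT

Answer: 13 MAIN 0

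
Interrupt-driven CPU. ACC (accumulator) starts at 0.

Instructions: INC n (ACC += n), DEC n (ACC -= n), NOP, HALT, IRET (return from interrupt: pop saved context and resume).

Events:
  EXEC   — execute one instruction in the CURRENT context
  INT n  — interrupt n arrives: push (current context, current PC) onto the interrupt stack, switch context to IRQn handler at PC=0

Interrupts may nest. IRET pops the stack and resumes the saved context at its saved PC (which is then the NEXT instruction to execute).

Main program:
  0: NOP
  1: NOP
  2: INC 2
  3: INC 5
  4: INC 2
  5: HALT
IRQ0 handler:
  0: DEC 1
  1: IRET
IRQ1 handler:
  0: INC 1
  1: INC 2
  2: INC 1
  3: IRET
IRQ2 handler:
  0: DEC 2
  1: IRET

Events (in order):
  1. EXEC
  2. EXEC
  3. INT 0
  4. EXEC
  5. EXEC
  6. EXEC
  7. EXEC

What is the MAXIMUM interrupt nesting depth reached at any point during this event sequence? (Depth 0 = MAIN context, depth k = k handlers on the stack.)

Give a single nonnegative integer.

Event 1 (EXEC): [MAIN] PC=0: NOP [depth=0]
Event 2 (EXEC): [MAIN] PC=1: NOP [depth=0]
Event 3 (INT 0): INT 0 arrives: push (MAIN, PC=2), enter IRQ0 at PC=0 (depth now 1) [depth=1]
Event 4 (EXEC): [IRQ0] PC=0: DEC 1 -> ACC=-1 [depth=1]
Event 5 (EXEC): [IRQ0] PC=1: IRET -> resume MAIN at PC=2 (depth now 0) [depth=0]
Event 6 (EXEC): [MAIN] PC=2: INC 2 -> ACC=1 [depth=0]
Event 7 (EXEC): [MAIN] PC=3: INC 5 -> ACC=6 [depth=0]
Max depth observed: 1

Answer: 1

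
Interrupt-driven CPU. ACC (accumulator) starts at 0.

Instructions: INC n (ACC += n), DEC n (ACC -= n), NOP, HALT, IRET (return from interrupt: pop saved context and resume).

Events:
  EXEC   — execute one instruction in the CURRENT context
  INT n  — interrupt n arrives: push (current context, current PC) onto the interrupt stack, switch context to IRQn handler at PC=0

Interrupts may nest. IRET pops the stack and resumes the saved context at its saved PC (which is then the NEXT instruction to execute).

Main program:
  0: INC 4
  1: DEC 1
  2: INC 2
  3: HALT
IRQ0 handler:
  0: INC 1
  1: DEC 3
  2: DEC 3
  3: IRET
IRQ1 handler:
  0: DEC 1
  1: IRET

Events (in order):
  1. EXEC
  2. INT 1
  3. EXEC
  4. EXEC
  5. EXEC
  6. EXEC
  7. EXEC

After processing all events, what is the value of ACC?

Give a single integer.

Event 1 (EXEC): [MAIN] PC=0: INC 4 -> ACC=4
Event 2 (INT 1): INT 1 arrives: push (MAIN, PC=1), enter IRQ1 at PC=0 (depth now 1)
Event 3 (EXEC): [IRQ1] PC=0: DEC 1 -> ACC=3
Event 4 (EXEC): [IRQ1] PC=1: IRET -> resume MAIN at PC=1 (depth now 0)
Event 5 (EXEC): [MAIN] PC=1: DEC 1 -> ACC=2
Event 6 (EXEC): [MAIN] PC=2: INC 2 -> ACC=4
Event 7 (EXEC): [MAIN] PC=3: HALT

Answer: 4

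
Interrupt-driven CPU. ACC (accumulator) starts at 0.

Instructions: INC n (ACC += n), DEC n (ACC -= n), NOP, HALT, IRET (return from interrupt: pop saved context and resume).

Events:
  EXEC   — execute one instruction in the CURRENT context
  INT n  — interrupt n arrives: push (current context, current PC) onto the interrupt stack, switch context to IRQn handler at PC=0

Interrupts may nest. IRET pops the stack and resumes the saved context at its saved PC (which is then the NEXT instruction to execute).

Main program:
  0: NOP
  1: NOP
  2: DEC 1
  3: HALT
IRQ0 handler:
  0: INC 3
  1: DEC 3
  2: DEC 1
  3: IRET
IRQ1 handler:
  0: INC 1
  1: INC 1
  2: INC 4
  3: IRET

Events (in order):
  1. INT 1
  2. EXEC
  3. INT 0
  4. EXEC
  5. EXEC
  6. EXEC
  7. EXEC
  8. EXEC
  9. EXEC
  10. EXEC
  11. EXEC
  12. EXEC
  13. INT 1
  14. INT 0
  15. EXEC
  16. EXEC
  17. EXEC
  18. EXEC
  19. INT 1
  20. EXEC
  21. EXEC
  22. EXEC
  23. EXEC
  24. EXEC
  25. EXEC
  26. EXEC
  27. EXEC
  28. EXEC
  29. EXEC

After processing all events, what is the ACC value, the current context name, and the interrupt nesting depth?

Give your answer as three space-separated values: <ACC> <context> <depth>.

Answer: 15 MAIN 0

Derivation:
Event 1 (INT 1): INT 1 arrives: push (MAIN, PC=0), enter IRQ1 at PC=0 (depth now 1)
Event 2 (EXEC): [IRQ1] PC=0: INC 1 -> ACC=1
Event 3 (INT 0): INT 0 arrives: push (IRQ1, PC=1), enter IRQ0 at PC=0 (depth now 2)
Event 4 (EXEC): [IRQ0] PC=0: INC 3 -> ACC=4
Event 5 (EXEC): [IRQ0] PC=1: DEC 3 -> ACC=1
Event 6 (EXEC): [IRQ0] PC=2: DEC 1 -> ACC=0
Event 7 (EXEC): [IRQ0] PC=3: IRET -> resume IRQ1 at PC=1 (depth now 1)
Event 8 (EXEC): [IRQ1] PC=1: INC 1 -> ACC=1
Event 9 (EXEC): [IRQ1] PC=2: INC 4 -> ACC=5
Event 10 (EXEC): [IRQ1] PC=3: IRET -> resume MAIN at PC=0 (depth now 0)
Event 11 (EXEC): [MAIN] PC=0: NOP
Event 12 (EXEC): [MAIN] PC=1: NOP
Event 13 (INT 1): INT 1 arrives: push (MAIN, PC=2), enter IRQ1 at PC=0 (depth now 1)
Event 14 (INT 0): INT 0 arrives: push (IRQ1, PC=0), enter IRQ0 at PC=0 (depth now 2)
Event 15 (EXEC): [IRQ0] PC=0: INC 3 -> ACC=8
Event 16 (EXEC): [IRQ0] PC=1: DEC 3 -> ACC=5
Event 17 (EXEC): [IRQ0] PC=2: DEC 1 -> ACC=4
Event 18 (EXEC): [IRQ0] PC=3: IRET -> resume IRQ1 at PC=0 (depth now 1)
Event 19 (INT 1): INT 1 arrives: push (IRQ1, PC=0), enter IRQ1 at PC=0 (depth now 2)
Event 20 (EXEC): [IRQ1] PC=0: INC 1 -> ACC=5
Event 21 (EXEC): [IRQ1] PC=1: INC 1 -> ACC=6
Event 22 (EXEC): [IRQ1] PC=2: INC 4 -> ACC=10
Event 23 (EXEC): [IRQ1] PC=3: IRET -> resume IRQ1 at PC=0 (depth now 1)
Event 24 (EXEC): [IRQ1] PC=0: INC 1 -> ACC=11
Event 25 (EXEC): [IRQ1] PC=1: INC 1 -> ACC=12
Event 26 (EXEC): [IRQ1] PC=2: INC 4 -> ACC=16
Event 27 (EXEC): [IRQ1] PC=3: IRET -> resume MAIN at PC=2 (depth now 0)
Event 28 (EXEC): [MAIN] PC=2: DEC 1 -> ACC=15
Event 29 (EXEC): [MAIN] PC=3: HALT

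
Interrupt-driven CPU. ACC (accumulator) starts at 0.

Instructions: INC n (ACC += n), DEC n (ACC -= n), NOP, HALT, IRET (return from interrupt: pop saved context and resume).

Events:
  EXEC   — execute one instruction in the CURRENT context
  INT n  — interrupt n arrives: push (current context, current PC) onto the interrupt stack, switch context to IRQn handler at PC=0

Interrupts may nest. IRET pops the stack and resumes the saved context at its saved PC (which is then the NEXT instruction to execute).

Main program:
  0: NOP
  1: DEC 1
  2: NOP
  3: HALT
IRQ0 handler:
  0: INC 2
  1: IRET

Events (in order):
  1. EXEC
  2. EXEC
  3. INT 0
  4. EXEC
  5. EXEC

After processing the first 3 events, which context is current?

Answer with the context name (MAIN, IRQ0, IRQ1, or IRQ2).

Answer: IRQ0

Derivation:
Event 1 (EXEC): [MAIN] PC=0: NOP
Event 2 (EXEC): [MAIN] PC=1: DEC 1 -> ACC=-1
Event 3 (INT 0): INT 0 arrives: push (MAIN, PC=2), enter IRQ0 at PC=0 (depth now 1)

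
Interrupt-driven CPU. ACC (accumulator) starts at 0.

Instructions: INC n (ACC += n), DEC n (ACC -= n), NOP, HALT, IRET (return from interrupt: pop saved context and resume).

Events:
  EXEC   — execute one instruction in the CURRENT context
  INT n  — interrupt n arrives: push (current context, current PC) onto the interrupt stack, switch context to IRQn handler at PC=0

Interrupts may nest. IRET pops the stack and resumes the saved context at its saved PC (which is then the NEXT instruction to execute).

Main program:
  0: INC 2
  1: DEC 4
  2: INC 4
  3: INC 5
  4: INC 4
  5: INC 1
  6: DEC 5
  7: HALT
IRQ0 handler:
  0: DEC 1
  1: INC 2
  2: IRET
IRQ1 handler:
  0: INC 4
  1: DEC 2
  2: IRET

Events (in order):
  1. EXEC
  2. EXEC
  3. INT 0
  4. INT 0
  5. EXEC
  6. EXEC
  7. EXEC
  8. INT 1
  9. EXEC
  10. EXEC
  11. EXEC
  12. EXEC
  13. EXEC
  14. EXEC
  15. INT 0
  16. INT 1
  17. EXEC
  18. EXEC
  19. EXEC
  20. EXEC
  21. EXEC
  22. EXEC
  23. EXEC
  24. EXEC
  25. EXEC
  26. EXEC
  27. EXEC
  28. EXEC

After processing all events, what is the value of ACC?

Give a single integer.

Event 1 (EXEC): [MAIN] PC=0: INC 2 -> ACC=2
Event 2 (EXEC): [MAIN] PC=1: DEC 4 -> ACC=-2
Event 3 (INT 0): INT 0 arrives: push (MAIN, PC=2), enter IRQ0 at PC=0 (depth now 1)
Event 4 (INT 0): INT 0 arrives: push (IRQ0, PC=0), enter IRQ0 at PC=0 (depth now 2)
Event 5 (EXEC): [IRQ0] PC=0: DEC 1 -> ACC=-3
Event 6 (EXEC): [IRQ0] PC=1: INC 2 -> ACC=-1
Event 7 (EXEC): [IRQ0] PC=2: IRET -> resume IRQ0 at PC=0 (depth now 1)
Event 8 (INT 1): INT 1 arrives: push (IRQ0, PC=0), enter IRQ1 at PC=0 (depth now 2)
Event 9 (EXEC): [IRQ1] PC=0: INC 4 -> ACC=3
Event 10 (EXEC): [IRQ1] PC=1: DEC 2 -> ACC=1
Event 11 (EXEC): [IRQ1] PC=2: IRET -> resume IRQ0 at PC=0 (depth now 1)
Event 12 (EXEC): [IRQ0] PC=0: DEC 1 -> ACC=0
Event 13 (EXEC): [IRQ0] PC=1: INC 2 -> ACC=2
Event 14 (EXEC): [IRQ0] PC=2: IRET -> resume MAIN at PC=2 (depth now 0)
Event 15 (INT 0): INT 0 arrives: push (MAIN, PC=2), enter IRQ0 at PC=0 (depth now 1)
Event 16 (INT 1): INT 1 arrives: push (IRQ0, PC=0), enter IRQ1 at PC=0 (depth now 2)
Event 17 (EXEC): [IRQ1] PC=0: INC 4 -> ACC=6
Event 18 (EXEC): [IRQ1] PC=1: DEC 2 -> ACC=4
Event 19 (EXEC): [IRQ1] PC=2: IRET -> resume IRQ0 at PC=0 (depth now 1)
Event 20 (EXEC): [IRQ0] PC=0: DEC 1 -> ACC=3
Event 21 (EXEC): [IRQ0] PC=1: INC 2 -> ACC=5
Event 22 (EXEC): [IRQ0] PC=2: IRET -> resume MAIN at PC=2 (depth now 0)
Event 23 (EXEC): [MAIN] PC=2: INC 4 -> ACC=9
Event 24 (EXEC): [MAIN] PC=3: INC 5 -> ACC=14
Event 25 (EXEC): [MAIN] PC=4: INC 4 -> ACC=18
Event 26 (EXEC): [MAIN] PC=5: INC 1 -> ACC=19
Event 27 (EXEC): [MAIN] PC=6: DEC 5 -> ACC=14
Event 28 (EXEC): [MAIN] PC=7: HALT

Answer: 14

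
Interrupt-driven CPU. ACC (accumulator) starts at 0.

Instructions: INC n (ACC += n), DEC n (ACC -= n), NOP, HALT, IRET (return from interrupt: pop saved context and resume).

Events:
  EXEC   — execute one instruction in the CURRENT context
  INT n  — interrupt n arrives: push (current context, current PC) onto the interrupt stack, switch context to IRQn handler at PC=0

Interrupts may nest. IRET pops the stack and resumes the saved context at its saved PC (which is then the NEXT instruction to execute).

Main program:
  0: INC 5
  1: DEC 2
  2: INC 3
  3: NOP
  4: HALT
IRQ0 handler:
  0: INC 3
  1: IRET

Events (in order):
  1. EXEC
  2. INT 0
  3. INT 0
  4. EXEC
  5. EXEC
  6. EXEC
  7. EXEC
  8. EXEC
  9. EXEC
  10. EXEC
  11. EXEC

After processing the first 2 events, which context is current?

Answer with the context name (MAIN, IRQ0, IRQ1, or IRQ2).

Answer: IRQ0

Derivation:
Event 1 (EXEC): [MAIN] PC=0: INC 5 -> ACC=5
Event 2 (INT 0): INT 0 arrives: push (MAIN, PC=1), enter IRQ0 at PC=0 (depth now 1)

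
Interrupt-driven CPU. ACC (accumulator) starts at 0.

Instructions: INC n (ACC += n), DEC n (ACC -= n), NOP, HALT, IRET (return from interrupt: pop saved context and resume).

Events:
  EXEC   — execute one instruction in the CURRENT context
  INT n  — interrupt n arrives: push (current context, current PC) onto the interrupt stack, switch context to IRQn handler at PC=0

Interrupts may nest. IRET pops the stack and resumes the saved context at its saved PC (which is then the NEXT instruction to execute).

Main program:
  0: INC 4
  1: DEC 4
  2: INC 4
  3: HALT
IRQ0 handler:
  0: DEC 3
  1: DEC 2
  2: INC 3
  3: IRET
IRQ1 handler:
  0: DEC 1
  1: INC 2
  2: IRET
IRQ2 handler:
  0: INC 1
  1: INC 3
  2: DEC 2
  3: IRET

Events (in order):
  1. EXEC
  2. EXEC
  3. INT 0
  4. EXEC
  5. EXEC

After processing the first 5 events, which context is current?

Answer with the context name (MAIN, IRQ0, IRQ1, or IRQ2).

Event 1 (EXEC): [MAIN] PC=0: INC 4 -> ACC=4
Event 2 (EXEC): [MAIN] PC=1: DEC 4 -> ACC=0
Event 3 (INT 0): INT 0 arrives: push (MAIN, PC=2), enter IRQ0 at PC=0 (depth now 1)
Event 4 (EXEC): [IRQ0] PC=0: DEC 3 -> ACC=-3
Event 5 (EXEC): [IRQ0] PC=1: DEC 2 -> ACC=-5

Answer: IRQ0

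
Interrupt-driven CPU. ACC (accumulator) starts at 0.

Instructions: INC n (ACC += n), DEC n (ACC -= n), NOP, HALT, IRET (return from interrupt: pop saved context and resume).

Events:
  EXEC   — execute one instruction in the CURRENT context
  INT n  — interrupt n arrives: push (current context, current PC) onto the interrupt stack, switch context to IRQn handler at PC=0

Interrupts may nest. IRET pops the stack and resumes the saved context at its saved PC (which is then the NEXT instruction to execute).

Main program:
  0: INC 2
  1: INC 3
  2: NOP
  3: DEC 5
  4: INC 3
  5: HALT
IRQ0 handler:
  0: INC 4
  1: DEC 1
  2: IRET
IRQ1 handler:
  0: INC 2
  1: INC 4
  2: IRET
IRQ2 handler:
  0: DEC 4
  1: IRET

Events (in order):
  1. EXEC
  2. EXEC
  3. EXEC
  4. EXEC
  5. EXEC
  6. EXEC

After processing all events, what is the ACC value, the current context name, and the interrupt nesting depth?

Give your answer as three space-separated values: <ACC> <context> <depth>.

Event 1 (EXEC): [MAIN] PC=0: INC 2 -> ACC=2
Event 2 (EXEC): [MAIN] PC=1: INC 3 -> ACC=5
Event 3 (EXEC): [MAIN] PC=2: NOP
Event 4 (EXEC): [MAIN] PC=3: DEC 5 -> ACC=0
Event 5 (EXEC): [MAIN] PC=4: INC 3 -> ACC=3
Event 6 (EXEC): [MAIN] PC=5: HALT

Answer: 3 MAIN 0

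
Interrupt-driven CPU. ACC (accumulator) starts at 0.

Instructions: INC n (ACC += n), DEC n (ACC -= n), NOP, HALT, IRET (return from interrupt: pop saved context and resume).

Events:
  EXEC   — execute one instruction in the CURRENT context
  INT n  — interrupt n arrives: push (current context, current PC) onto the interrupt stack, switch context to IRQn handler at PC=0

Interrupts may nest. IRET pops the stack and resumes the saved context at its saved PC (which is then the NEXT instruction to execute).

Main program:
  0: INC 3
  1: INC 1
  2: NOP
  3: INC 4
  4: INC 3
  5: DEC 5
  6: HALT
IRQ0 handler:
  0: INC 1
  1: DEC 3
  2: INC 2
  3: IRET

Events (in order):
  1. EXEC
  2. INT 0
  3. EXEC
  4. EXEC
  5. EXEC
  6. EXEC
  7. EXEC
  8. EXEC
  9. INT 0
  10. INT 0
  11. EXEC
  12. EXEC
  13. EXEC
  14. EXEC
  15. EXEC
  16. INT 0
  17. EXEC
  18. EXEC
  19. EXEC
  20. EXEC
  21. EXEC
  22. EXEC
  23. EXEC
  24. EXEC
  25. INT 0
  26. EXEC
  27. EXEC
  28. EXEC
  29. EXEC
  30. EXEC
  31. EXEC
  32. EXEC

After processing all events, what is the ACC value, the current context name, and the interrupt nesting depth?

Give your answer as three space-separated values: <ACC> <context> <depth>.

Answer: 6 MAIN 0

Derivation:
Event 1 (EXEC): [MAIN] PC=0: INC 3 -> ACC=3
Event 2 (INT 0): INT 0 arrives: push (MAIN, PC=1), enter IRQ0 at PC=0 (depth now 1)
Event 3 (EXEC): [IRQ0] PC=0: INC 1 -> ACC=4
Event 4 (EXEC): [IRQ0] PC=1: DEC 3 -> ACC=1
Event 5 (EXEC): [IRQ0] PC=2: INC 2 -> ACC=3
Event 6 (EXEC): [IRQ0] PC=3: IRET -> resume MAIN at PC=1 (depth now 0)
Event 7 (EXEC): [MAIN] PC=1: INC 1 -> ACC=4
Event 8 (EXEC): [MAIN] PC=2: NOP
Event 9 (INT 0): INT 0 arrives: push (MAIN, PC=3), enter IRQ0 at PC=0 (depth now 1)
Event 10 (INT 0): INT 0 arrives: push (IRQ0, PC=0), enter IRQ0 at PC=0 (depth now 2)
Event 11 (EXEC): [IRQ0] PC=0: INC 1 -> ACC=5
Event 12 (EXEC): [IRQ0] PC=1: DEC 3 -> ACC=2
Event 13 (EXEC): [IRQ0] PC=2: INC 2 -> ACC=4
Event 14 (EXEC): [IRQ0] PC=3: IRET -> resume IRQ0 at PC=0 (depth now 1)
Event 15 (EXEC): [IRQ0] PC=0: INC 1 -> ACC=5
Event 16 (INT 0): INT 0 arrives: push (IRQ0, PC=1), enter IRQ0 at PC=0 (depth now 2)
Event 17 (EXEC): [IRQ0] PC=0: INC 1 -> ACC=6
Event 18 (EXEC): [IRQ0] PC=1: DEC 3 -> ACC=3
Event 19 (EXEC): [IRQ0] PC=2: INC 2 -> ACC=5
Event 20 (EXEC): [IRQ0] PC=3: IRET -> resume IRQ0 at PC=1 (depth now 1)
Event 21 (EXEC): [IRQ0] PC=1: DEC 3 -> ACC=2
Event 22 (EXEC): [IRQ0] PC=2: INC 2 -> ACC=4
Event 23 (EXEC): [IRQ0] PC=3: IRET -> resume MAIN at PC=3 (depth now 0)
Event 24 (EXEC): [MAIN] PC=3: INC 4 -> ACC=8
Event 25 (INT 0): INT 0 arrives: push (MAIN, PC=4), enter IRQ0 at PC=0 (depth now 1)
Event 26 (EXEC): [IRQ0] PC=0: INC 1 -> ACC=9
Event 27 (EXEC): [IRQ0] PC=1: DEC 3 -> ACC=6
Event 28 (EXEC): [IRQ0] PC=2: INC 2 -> ACC=8
Event 29 (EXEC): [IRQ0] PC=3: IRET -> resume MAIN at PC=4 (depth now 0)
Event 30 (EXEC): [MAIN] PC=4: INC 3 -> ACC=11
Event 31 (EXEC): [MAIN] PC=5: DEC 5 -> ACC=6
Event 32 (EXEC): [MAIN] PC=6: HALT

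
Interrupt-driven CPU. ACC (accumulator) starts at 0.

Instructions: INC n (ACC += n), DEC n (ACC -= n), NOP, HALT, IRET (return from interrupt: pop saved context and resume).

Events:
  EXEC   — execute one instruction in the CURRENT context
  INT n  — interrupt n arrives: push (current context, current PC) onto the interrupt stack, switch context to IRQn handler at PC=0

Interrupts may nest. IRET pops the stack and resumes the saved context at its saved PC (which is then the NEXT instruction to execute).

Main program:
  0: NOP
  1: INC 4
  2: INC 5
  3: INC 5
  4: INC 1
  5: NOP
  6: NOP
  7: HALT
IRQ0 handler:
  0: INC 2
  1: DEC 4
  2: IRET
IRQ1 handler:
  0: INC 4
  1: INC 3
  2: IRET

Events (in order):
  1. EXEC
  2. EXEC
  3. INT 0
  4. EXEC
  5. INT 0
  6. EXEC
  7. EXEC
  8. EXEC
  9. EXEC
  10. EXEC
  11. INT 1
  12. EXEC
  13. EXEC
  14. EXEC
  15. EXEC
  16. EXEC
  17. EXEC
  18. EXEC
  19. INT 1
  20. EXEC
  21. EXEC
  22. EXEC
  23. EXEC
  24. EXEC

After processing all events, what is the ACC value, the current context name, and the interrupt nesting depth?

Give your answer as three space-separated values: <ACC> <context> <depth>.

Answer: 25 MAIN 0

Derivation:
Event 1 (EXEC): [MAIN] PC=0: NOP
Event 2 (EXEC): [MAIN] PC=1: INC 4 -> ACC=4
Event 3 (INT 0): INT 0 arrives: push (MAIN, PC=2), enter IRQ0 at PC=0 (depth now 1)
Event 4 (EXEC): [IRQ0] PC=0: INC 2 -> ACC=6
Event 5 (INT 0): INT 0 arrives: push (IRQ0, PC=1), enter IRQ0 at PC=0 (depth now 2)
Event 6 (EXEC): [IRQ0] PC=0: INC 2 -> ACC=8
Event 7 (EXEC): [IRQ0] PC=1: DEC 4 -> ACC=4
Event 8 (EXEC): [IRQ0] PC=2: IRET -> resume IRQ0 at PC=1 (depth now 1)
Event 9 (EXEC): [IRQ0] PC=1: DEC 4 -> ACC=0
Event 10 (EXEC): [IRQ0] PC=2: IRET -> resume MAIN at PC=2 (depth now 0)
Event 11 (INT 1): INT 1 arrives: push (MAIN, PC=2), enter IRQ1 at PC=0 (depth now 1)
Event 12 (EXEC): [IRQ1] PC=0: INC 4 -> ACC=4
Event 13 (EXEC): [IRQ1] PC=1: INC 3 -> ACC=7
Event 14 (EXEC): [IRQ1] PC=2: IRET -> resume MAIN at PC=2 (depth now 0)
Event 15 (EXEC): [MAIN] PC=2: INC 5 -> ACC=12
Event 16 (EXEC): [MAIN] PC=3: INC 5 -> ACC=17
Event 17 (EXEC): [MAIN] PC=4: INC 1 -> ACC=18
Event 18 (EXEC): [MAIN] PC=5: NOP
Event 19 (INT 1): INT 1 arrives: push (MAIN, PC=6), enter IRQ1 at PC=0 (depth now 1)
Event 20 (EXEC): [IRQ1] PC=0: INC 4 -> ACC=22
Event 21 (EXEC): [IRQ1] PC=1: INC 3 -> ACC=25
Event 22 (EXEC): [IRQ1] PC=2: IRET -> resume MAIN at PC=6 (depth now 0)
Event 23 (EXEC): [MAIN] PC=6: NOP
Event 24 (EXEC): [MAIN] PC=7: HALT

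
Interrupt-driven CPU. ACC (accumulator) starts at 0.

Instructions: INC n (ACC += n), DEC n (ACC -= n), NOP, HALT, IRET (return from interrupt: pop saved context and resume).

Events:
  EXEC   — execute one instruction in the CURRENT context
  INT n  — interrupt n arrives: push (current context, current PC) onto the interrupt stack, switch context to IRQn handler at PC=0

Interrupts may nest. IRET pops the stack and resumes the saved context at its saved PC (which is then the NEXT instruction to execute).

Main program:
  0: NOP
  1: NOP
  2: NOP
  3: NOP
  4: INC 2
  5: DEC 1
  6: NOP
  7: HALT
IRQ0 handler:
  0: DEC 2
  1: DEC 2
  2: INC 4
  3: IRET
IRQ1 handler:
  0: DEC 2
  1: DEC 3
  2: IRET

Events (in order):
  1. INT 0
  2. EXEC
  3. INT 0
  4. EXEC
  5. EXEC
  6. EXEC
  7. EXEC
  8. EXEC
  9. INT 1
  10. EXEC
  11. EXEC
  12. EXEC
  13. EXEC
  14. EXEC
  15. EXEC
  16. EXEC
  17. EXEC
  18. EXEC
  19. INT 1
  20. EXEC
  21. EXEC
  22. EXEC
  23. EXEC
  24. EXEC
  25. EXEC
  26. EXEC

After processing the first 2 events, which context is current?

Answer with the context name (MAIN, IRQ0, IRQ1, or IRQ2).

Event 1 (INT 0): INT 0 arrives: push (MAIN, PC=0), enter IRQ0 at PC=0 (depth now 1)
Event 2 (EXEC): [IRQ0] PC=0: DEC 2 -> ACC=-2

Answer: IRQ0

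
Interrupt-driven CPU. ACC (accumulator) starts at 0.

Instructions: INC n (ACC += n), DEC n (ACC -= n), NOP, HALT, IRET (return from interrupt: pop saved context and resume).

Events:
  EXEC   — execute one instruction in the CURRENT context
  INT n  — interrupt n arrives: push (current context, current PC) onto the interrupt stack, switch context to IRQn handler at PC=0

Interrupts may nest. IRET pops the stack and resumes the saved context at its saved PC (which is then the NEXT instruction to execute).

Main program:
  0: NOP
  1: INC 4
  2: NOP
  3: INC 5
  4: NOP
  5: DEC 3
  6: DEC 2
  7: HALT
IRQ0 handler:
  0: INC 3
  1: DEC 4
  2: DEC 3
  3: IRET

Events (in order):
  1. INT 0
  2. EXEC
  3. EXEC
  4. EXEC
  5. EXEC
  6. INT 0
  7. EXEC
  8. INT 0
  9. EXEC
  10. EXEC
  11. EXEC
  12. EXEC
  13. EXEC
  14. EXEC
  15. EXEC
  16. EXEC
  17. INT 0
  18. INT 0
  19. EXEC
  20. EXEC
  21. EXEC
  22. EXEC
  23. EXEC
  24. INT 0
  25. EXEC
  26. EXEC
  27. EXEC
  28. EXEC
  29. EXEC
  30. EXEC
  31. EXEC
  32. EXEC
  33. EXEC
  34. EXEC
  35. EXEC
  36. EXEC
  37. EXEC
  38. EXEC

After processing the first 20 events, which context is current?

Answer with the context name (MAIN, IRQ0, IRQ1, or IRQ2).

Event 1 (INT 0): INT 0 arrives: push (MAIN, PC=0), enter IRQ0 at PC=0 (depth now 1)
Event 2 (EXEC): [IRQ0] PC=0: INC 3 -> ACC=3
Event 3 (EXEC): [IRQ0] PC=1: DEC 4 -> ACC=-1
Event 4 (EXEC): [IRQ0] PC=2: DEC 3 -> ACC=-4
Event 5 (EXEC): [IRQ0] PC=3: IRET -> resume MAIN at PC=0 (depth now 0)
Event 6 (INT 0): INT 0 arrives: push (MAIN, PC=0), enter IRQ0 at PC=0 (depth now 1)
Event 7 (EXEC): [IRQ0] PC=0: INC 3 -> ACC=-1
Event 8 (INT 0): INT 0 arrives: push (IRQ0, PC=1), enter IRQ0 at PC=0 (depth now 2)
Event 9 (EXEC): [IRQ0] PC=0: INC 3 -> ACC=2
Event 10 (EXEC): [IRQ0] PC=1: DEC 4 -> ACC=-2
Event 11 (EXEC): [IRQ0] PC=2: DEC 3 -> ACC=-5
Event 12 (EXEC): [IRQ0] PC=3: IRET -> resume IRQ0 at PC=1 (depth now 1)
Event 13 (EXEC): [IRQ0] PC=1: DEC 4 -> ACC=-9
Event 14 (EXEC): [IRQ0] PC=2: DEC 3 -> ACC=-12
Event 15 (EXEC): [IRQ0] PC=3: IRET -> resume MAIN at PC=0 (depth now 0)
Event 16 (EXEC): [MAIN] PC=0: NOP
Event 17 (INT 0): INT 0 arrives: push (MAIN, PC=1), enter IRQ0 at PC=0 (depth now 1)
Event 18 (INT 0): INT 0 arrives: push (IRQ0, PC=0), enter IRQ0 at PC=0 (depth now 2)
Event 19 (EXEC): [IRQ0] PC=0: INC 3 -> ACC=-9
Event 20 (EXEC): [IRQ0] PC=1: DEC 4 -> ACC=-13

Answer: IRQ0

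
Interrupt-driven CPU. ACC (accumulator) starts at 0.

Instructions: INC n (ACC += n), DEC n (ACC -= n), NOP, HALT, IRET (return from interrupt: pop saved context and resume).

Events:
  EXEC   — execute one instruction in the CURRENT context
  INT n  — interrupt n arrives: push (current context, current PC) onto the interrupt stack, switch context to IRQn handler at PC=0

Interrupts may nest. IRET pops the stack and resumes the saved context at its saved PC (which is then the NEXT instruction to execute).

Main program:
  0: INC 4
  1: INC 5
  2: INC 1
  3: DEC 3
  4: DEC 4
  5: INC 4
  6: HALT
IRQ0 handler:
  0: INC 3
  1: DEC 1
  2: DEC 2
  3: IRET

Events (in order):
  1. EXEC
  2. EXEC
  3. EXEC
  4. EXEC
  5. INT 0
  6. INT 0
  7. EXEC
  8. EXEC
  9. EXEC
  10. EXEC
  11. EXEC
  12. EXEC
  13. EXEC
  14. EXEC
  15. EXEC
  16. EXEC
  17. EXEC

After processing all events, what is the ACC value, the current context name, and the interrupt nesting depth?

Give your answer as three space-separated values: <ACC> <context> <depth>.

Answer: 7 MAIN 0

Derivation:
Event 1 (EXEC): [MAIN] PC=0: INC 4 -> ACC=4
Event 2 (EXEC): [MAIN] PC=1: INC 5 -> ACC=9
Event 3 (EXEC): [MAIN] PC=2: INC 1 -> ACC=10
Event 4 (EXEC): [MAIN] PC=3: DEC 3 -> ACC=7
Event 5 (INT 0): INT 0 arrives: push (MAIN, PC=4), enter IRQ0 at PC=0 (depth now 1)
Event 6 (INT 0): INT 0 arrives: push (IRQ0, PC=0), enter IRQ0 at PC=0 (depth now 2)
Event 7 (EXEC): [IRQ0] PC=0: INC 3 -> ACC=10
Event 8 (EXEC): [IRQ0] PC=1: DEC 1 -> ACC=9
Event 9 (EXEC): [IRQ0] PC=2: DEC 2 -> ACC=7
Event 10 (EXEC): [IRQ0] PC=3: IRET -> resume IRQ0 at PC=0 (depth now 1)
Event 11 (EXEC): [IRQ0] PC=0: INC 3 -> ACC=10
Event 12 (EXEC): [IRQ0] PC=1: DEC 1 -> ACC=9
Event 13 (EXEC): [IRQ0] PC=2: DEC 2 -> ACC=7
Event 14 (EXEC): [IRQ0] PC=3: IRET -> resume MAIN at PC=4 (depth now 0)
Event 15 (EXEC): [MAIN] PC=4: DEC 4 -> ACC=3
Event 16 (EXEC): [MAIN] PC=5: INC 4 -> ACC=7
Event 17 (EXEC): [MAIN] PC=6: HALT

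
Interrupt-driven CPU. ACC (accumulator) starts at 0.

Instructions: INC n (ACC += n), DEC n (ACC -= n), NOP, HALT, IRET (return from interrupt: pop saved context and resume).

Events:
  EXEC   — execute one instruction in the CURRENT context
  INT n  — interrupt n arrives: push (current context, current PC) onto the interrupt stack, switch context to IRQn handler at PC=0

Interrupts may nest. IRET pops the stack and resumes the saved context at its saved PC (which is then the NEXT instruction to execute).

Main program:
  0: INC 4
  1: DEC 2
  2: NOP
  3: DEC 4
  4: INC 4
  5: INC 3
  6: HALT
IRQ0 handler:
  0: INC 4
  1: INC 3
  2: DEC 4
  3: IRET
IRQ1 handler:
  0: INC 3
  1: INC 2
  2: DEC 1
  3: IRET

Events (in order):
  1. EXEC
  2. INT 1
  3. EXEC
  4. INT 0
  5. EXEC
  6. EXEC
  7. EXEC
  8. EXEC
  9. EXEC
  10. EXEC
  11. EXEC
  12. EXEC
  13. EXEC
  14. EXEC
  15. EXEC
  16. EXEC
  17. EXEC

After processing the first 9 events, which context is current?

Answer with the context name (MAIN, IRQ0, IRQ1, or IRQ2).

Event 1 (EXEC): [MAIN] PC=0: INC 4 -> ACC=4
Event 2 (INT 1): INT 1 arrives: push (MAIN, PC=1), enter IRQ1 at PC=0 (depth now 1)
Event 3 (EXEC): [IRQ1] PC=0: INC 3 -> ACC=7
Event 4 (INT 0): INT 0 arrives: push (IRQ1, PC=1), enter IRQ0 at PC=0 (depth now 2)
Event 5 (EXEC): [IRQ0] PC=0: INC 4 -> ACC=11
Event 6 (EXEC): [IRQ0] PC=1: INC 3 -> ACC=14
Event 7 (EXEC): [IRQ0] PC=2: DEC 4 -> ACC=10
Event 8 (EXEC): [IRQ0] PC=3: IRET -> resume IRQ1 at PC=1 (depth now 1)
Event 9 (EXEC): [IRQ1] PC=1: INC 2 -> ACC=12

Answer: IRQ1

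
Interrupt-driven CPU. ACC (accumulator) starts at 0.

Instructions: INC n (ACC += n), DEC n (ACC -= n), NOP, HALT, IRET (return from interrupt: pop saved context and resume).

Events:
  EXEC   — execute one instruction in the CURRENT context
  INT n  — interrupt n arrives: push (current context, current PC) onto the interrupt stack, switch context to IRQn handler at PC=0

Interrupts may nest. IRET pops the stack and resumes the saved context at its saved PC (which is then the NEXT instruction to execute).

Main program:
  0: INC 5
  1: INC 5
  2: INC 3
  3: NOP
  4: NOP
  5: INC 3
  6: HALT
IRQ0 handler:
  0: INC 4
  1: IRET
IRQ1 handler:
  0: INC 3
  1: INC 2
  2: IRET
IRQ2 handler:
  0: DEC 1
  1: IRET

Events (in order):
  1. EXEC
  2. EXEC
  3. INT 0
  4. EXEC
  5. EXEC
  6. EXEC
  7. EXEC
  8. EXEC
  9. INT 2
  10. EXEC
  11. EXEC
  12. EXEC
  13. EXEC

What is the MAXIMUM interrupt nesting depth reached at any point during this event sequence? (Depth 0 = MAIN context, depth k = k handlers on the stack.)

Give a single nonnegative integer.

Event 1 (EXEC): [MAIN] PC=0: INC 5 -> ACC=5 [depth=0]
Event 2 (EXEC): [MAIN] PC=1: INC 5 -> ACC=10 [depth=0]
Event 3 (INT 0): INT 0 arrives: push (MAIN, PC=2), enter IRQ0 at PC=0 (depth now 1) [depth=1]
Event 4 (EXEC): [IRQ0] PC=0: INC 4 -> ACC=14 [depth=1]
Event 5 (EXEC): [IRQ0] PC=1: IRET -> resume MAIN at PC=2 (depth now 0) [depth=0]
Event 6 (EXEC): [MAIN] PC=2: INC 3 -> ACC=17 [depth=0]
Event 7 (EXEC): [MAIN] PC=3: NOP [depth=0]
Event 8 (EXEC): [MAIN] PC=4: NOP [depth=0]
Event 9 (INT 2): INT 2 arrives: push (MAIN, PC=5), enter IRQ2 at PC=0 (depth now 1) [depth=1]
Event 10 (EXEC): [IRQ2] PC=0: DEC 1 -> ACC=16 [depth=1]
Event 11 (EXEC): [IRQ2] PC=1: IRET -> resume MAIN at PC=5 (depth now 0) [depth=0]
Event 12 (EXEC): [MAIN] PC=5: INC 3 -> ACC=19 [depth=0]
Event 13 (EXEC): [MAIN] PC=6: HALT [depth=0]
Max depth observed: 1

Answer: 1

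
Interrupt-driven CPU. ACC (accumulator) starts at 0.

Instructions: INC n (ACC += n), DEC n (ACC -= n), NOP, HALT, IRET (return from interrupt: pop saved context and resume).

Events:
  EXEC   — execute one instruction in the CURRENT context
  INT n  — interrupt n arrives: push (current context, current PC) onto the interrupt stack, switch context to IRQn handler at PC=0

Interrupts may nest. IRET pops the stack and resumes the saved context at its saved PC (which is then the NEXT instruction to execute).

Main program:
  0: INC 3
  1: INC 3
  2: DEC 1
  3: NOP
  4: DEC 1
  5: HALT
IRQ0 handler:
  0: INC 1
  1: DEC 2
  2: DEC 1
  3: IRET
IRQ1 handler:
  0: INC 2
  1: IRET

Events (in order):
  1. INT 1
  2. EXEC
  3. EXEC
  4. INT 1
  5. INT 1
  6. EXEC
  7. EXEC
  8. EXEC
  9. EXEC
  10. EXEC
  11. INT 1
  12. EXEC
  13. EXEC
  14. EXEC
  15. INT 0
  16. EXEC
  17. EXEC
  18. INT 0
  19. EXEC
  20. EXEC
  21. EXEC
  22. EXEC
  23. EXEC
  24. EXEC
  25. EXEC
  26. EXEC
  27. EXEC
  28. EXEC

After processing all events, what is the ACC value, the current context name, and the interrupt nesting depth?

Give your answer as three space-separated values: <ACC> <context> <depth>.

Answer: 8 MAIN 0

Derivation:
Event 1 (INT 1): INT 1 arrives: push (MAIN, PC=0), enter IRQ1 at PC=0 (depth now 1)
Event 2 (EXEC): [IRQ1] PC=0: INC 2 -> ACC=2
Event 3 (EXEC): [IRQ1] PC=1: IRET -> resume MAIN at PC=0 (depth now 0)
Event 4 (INT 1): INT 1 arrives: push (MAIN, PC=0), enter IRQ1 at PC=0 (depth now 1)
Event 5 (INT 1): INT 1 arrives: push (IRQ1, PC=0), enter IRQ1 at PC=0 (depth now 2)
Event 6 (EXEC): [IRQ1] PC=0: INC 2 -> ACC=4
Event 7 (EXEC): [IRQ1] PC=1: IRET -> resume IRQ1 at PC=0 (depth now 1)
Event 8 (EXEC): [IRQ1] PC=0: INC 2 -> ACC=6
Event 9 (EXEC): [IRQ1] PC=1: IRET -> resume MAIN at PC=0 (depth now 0)
Event 10 (EXEC): [MAIN] PC=0: INC 3 -> ACC=9
Event 11 (INT 1): INT 1 arrives: push (MAIN, PC=1), enter IRQ1 at PC=0 (depth now 1)
Event 12 (EXEC): [IRQ1] PC=0: INC 2 -> ACC=11
Event 13 (EXEC): [IRQ1] PC=1: IRET -> resume MAIN at PC=1 (depth now 0)
Event 14 (EXEC): [MAIN] PC=1: INC 3 -> ACC=14
Event 15 (INT 0): INT 0 arrives: push (MAIN, PC=2), enter IRQ0 at PC=0 (depth now 1)
Event 16 (EXEC): [IRQ0] PC=0: INC 1 -> ACC=15
Event 17 (EXEC): [IRQ0] PC=1: DEC 2 -> ACC=13
Event 18 (INT 0): INT 0 arrives: push (IRQ0, PC=2), enter IRQ0 at PC=0 (depth now 2)
Event 19 (EXEC): [IRQ0] PC=0: INC 1 -> ACC=14
Event 20 (EXEC): [IRQ0] PC=1: DEC 2 -> ACC=12
Event 21 (EXEC): [IRQ0] PC=2: DEC 1 -> ACC=11
Event 22 (EXEC): [IRQ0] PC=3: IRET -> resume IRQ0 at PC=2 (depth now 1)
Event 23 (EXEC): [IRQ0] PC=2: DEC 1 -> ACC=10
Event 24 (EXEC): [IRQ0] PC=3: IRET -> resume MAIN at PC=2 (depth now 0)
Event 25 (EXEC): [MAIN] PC=2: DEC 1 -> ACC=9
Event 26 (EXEC): [MAIN] PC=3: NOP
Event 27 (EXEC): [MAIN] PC=4: DEC 1 -> ACC=8
Event 28 (EXEC): [MAIN] PC=5: HALT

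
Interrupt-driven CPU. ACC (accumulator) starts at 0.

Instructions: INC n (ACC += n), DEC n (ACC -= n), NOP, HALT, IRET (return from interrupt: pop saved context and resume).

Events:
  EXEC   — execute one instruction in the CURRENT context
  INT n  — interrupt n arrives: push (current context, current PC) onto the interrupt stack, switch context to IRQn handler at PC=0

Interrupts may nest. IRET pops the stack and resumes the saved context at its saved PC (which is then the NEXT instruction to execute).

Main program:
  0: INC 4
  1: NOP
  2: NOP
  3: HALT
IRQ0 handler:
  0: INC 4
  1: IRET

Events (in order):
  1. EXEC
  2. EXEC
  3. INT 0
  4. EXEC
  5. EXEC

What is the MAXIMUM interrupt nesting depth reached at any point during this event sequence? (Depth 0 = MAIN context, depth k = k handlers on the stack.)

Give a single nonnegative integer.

Event 1 (EXEC): [MAIN] PC=0: INC 4 -> ACC=4 [depth=0]
Event 2 (EXEC): [MAIN] PC=1: NOP [depth=0]
Event 3 (INT 0): INT 0 arrives: push (MAIN, PC=2), enter IRQ0 at PC=0 (depth now 1) [depth=1]
Event 4 (EXEC): [IRQ0] PC=0: INC 4 -> ACC=8 [depth=1]
Event 5 (EXEC): [IRQ0] PC=1: IRET -> resume MAIN at PC=2 (depth now 0) [depth=0]
Max depth observed: 1

Answer: 1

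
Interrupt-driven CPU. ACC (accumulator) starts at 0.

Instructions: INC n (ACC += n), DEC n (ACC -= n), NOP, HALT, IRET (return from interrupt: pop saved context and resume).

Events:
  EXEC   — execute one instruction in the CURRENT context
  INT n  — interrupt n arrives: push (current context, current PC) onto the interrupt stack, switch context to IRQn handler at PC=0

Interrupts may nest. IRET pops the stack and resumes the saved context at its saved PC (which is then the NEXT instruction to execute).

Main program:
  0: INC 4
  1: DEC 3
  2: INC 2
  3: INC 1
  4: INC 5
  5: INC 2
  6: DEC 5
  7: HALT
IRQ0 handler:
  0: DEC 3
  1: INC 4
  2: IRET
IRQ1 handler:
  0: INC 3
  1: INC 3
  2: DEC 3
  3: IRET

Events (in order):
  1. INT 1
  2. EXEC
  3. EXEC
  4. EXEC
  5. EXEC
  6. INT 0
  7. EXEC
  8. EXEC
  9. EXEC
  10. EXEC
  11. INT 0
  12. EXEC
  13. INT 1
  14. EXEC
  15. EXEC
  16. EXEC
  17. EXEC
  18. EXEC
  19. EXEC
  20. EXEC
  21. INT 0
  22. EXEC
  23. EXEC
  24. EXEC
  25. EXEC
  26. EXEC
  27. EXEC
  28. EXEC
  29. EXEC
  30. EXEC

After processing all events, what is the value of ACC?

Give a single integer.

Event 1 (INT 1): INT 1 arrives: push (MAIN, PC=0), enter IRQ1 at PC=0 (depth now 1)
Event 2 (EXEC): [IRQ1] PC=0: INC 3 -> ACC=3
Event 3 (EXEC): [IRQ1] PC=1: INC 3 -> ACC=6
Event 4 (EXEC): [IRQ1] PC=2: DEC 3 -> ACC=3
Event 5 (EXEC): [IRQ1] PC=3: IRET -> resume MAIN at PC=0 (depth now 0)
Event 6 (INT 0): INT 0 arrives: push (MAIN, PC=0), enter IRQ0 at PC=0 (depth now 1)
Event 7 (EXEC): [IRQ0] PC=0: DEC 3 -> ACC=0
Event 8 (EXEC): [IRQ0] PC=1: INC 4 -> ACC=4
Event 9 (EXEC): [IRQ0] PC=2: IRET -> resume MAIN at PC=0 (depth now 0)
Event 10 (EXEC): [MAIN] PC=0: INC 4 -> ACC=8
Event 11 (INT 0): INT 0 arrives: push (MAIN, PC=1), enter IRQ0 at PC=0 (depth now 1)
Event 12 (EXEC): [IRQ0] PC=0: DEC 3 -> ACC=5
Event 13 (INT 1): INT 1 arrives: push (IRQ0, PC=1), enter IRQ1 at PC=0 (depth now 2)
Event 14 (EXEC): [IRQ1] PC=0: INC 3 -> ACC=8
Event 15 (EXEC): [IRQ1] PC=1: INC 3 -> ACC=11
Event 16 (EXEC): [IRQ1] PC=2: DEC 3 -> ACC=8
Event 17 (EXEC): [IRQ1] PC=3: IRET -> resume IRQ0 at PC=1 (depth now 1)
Event 18 (EXEC): [IRQ0] PC=1: INC 4 -> ACC=12
Event 19 (EXEC): [IRQ0] PC=2: IRET -> resume MAIN at PC=1 (depth now 0)
Event 20 (EXEC): [MAIN] PC=1: DEC 3 -> ACC=9
Event 21 (INT 0): INT 0 arrives: push (MAIN, PC=2), enter IRQ0 at PC=0 (depth now 1)
Event 22 (EXEC): [IRQ0] PC=0: DEC 3 -> ACC=6
Event 23 (EXEC): [IRQ0] PC=1: INC 4 -> ACC=10
Event 24 (EXEC): [IRQ0] PC=2: IRET -> resume MAIN at PC=2 (depth now 0)
Event 25 (EXEC): [MAIN] PC=2: INC 2 -> ACC=12
Event 26 (EXEC): [MAIN] PC=3: INC 1 -> ACC=13
Event 27 (EXEC): [MAIN] PC=4: INC 5 -> ACC=18
Event 28 (EXEC): [MAIN] PC=5: INC 2 -> ACC=20
Event 29 (EXEC): [MAIN] PC=6: DEC 5 -> ACC=15
Event 30 (EXEC): [MAIN] PC=7: HALT

Answer: 15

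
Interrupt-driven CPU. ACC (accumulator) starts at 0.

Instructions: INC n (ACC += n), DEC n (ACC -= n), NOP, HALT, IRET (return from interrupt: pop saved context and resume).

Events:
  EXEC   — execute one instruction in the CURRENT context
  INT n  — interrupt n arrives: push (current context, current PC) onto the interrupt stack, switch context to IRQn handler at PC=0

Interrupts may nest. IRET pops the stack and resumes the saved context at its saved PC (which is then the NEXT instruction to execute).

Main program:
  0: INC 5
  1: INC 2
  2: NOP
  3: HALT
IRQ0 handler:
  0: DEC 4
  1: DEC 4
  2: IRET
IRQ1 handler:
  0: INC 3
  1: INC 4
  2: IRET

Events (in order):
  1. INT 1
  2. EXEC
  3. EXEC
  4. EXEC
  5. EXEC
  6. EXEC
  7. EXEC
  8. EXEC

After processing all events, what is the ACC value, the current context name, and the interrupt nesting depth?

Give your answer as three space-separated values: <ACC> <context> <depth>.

Answer: 14 MAIN 0

Derivation:
Event 1 (INT 1): INT 1 arrives: push (MAIN, PC=0), enter IRQ1 at PC=0 (depth now 1)
Event 2 (EXEC): [IRQ1] PC=0: INC 3 -> ACC=3
Event 3 (EXEC): [IRQ1] PC=1: INC 4 -> ACC=7
Event 4 (EXEC): [IRQ1] PC=2: IRET -> resume MAIN at PC=0 (depth now 0)
Event 5 (EXEC): [MAIN] PC=0: INC 5 -> ACC=12
Event 6 (EXEC): [MAIN] PC=1: INC 2 -> ACC=14
Event 7 (EXEC): [MAIN] PC=2: NOP
Event 8 (EXEC): [MAIN] PC=3: HALT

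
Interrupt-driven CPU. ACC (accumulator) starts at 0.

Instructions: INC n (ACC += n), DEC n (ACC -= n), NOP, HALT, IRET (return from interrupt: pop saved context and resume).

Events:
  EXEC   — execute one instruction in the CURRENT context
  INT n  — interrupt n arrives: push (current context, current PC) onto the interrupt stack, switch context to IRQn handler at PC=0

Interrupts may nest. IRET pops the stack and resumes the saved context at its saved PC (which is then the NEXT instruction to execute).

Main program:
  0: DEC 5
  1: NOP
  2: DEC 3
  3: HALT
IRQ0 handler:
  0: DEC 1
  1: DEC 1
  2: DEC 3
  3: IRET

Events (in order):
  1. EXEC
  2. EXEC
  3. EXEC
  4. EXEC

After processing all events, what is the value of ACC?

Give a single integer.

Answer: -8

Derivation:
Event 1 (EXEC): [MAIN] PC=0: DEC 5 -> ACC=-5
Event 2 (EXEC): [MAIN] PC=1: NOP
Event 3 (EXEC): [MAIN] PC=2: DEC 3 -> ACC=-8
Event 4 (EXEC): [MAIN] PC=3: HALT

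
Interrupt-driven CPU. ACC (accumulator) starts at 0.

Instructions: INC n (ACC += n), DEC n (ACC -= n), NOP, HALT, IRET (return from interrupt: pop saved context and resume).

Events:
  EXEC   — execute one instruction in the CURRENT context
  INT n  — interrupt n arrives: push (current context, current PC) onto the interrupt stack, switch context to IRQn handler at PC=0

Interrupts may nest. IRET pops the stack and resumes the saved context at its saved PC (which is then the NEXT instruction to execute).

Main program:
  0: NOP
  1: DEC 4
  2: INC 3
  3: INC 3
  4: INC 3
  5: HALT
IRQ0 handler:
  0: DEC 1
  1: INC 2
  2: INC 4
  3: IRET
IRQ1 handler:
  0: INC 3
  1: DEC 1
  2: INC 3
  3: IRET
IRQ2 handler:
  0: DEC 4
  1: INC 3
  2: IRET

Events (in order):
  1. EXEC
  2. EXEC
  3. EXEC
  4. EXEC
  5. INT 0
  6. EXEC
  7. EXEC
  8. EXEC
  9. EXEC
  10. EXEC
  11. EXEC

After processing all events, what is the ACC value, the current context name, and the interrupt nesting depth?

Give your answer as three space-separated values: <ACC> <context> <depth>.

Answer: 10 MAIN 0

Derivation:
Event 1 (EXEC): [MAIN] PC=0: NOP
Event 2 (EXEC): [MAIN] PC=1: DEC 4 -> ACC=-4
Event 3 (EXEC): [MAIN] PC=2: INC 3 -> ACC=-1
Event 4 (EXEC): [MAIN] PC=3: INC 3 -> ACC=2
Event 5 (INT 0): INT 0 arrives: push (MAIN, PC=4), enter IRQ0 at PC=0 (depth now 1)
Event 6 (EXEC): [IRQ0] PC=0: DEC 1 -> ACC=1
Event 7 (EXEC): [IRQ0] PC=1: INC 2 -> ACC=3
Event 8 (EXEC): [IRQ0] PC=2: INC 4 -> ACC=7
Event 9 (EXEC): [IRQ0] PC=3: IRET -> resume MAIN at PC=4 (depth now 0)
Event 10 (EXEC): [MAIN] PC=4: INC 3 -> ACC=10
Event 11 (EXEC): [MAIN] PC=5: HALT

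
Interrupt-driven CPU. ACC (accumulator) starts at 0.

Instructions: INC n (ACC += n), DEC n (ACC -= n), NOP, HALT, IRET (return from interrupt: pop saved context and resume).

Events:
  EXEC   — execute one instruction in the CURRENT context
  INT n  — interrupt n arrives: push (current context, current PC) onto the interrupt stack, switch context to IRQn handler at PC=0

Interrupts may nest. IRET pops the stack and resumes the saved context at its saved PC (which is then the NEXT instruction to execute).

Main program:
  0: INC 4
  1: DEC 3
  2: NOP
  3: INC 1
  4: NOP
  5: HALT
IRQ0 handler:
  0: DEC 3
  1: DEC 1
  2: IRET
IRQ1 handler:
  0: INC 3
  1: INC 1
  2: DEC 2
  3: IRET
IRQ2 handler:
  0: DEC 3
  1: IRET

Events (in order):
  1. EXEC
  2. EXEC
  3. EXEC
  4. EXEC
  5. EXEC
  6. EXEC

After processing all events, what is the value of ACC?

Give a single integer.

Event 1 (EXEC): [MAIN] PC=0: INC 4 -> ACC=4
Event 2 (EXEC): [MAIN] PC=1: DEC 3 -> ACC=1
Event 3 (EXEC): [MAIN] PC=2: NOP
Event 4 (EXEC): [MAIN] PC=3: INC 1 -> ACC=2
Event 5 (EXEC): [MAIN] PC=4: NOP
Event 6 (EXEC): [MAIN] PC=5: HALT

Answer: 2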